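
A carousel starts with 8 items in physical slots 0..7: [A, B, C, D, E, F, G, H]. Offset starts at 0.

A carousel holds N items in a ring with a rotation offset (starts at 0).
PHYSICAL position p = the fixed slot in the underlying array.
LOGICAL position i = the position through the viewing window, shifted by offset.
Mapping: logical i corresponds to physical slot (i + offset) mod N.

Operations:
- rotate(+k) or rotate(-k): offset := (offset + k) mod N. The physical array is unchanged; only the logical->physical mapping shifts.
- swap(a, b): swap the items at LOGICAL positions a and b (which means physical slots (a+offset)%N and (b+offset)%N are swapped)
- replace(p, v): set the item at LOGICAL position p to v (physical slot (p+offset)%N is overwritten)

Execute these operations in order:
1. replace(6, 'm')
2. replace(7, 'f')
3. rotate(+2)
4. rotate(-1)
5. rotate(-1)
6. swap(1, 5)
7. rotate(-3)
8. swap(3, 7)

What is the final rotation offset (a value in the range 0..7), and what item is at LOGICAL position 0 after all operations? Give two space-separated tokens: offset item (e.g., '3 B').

After op 1 (replace(6, 'm')): offset=0, physical=[A,B,C,D,E,F,m,H], logical=[A,B,C,D,E,F,m,H]
After op 2 (replace(7, 'f')): offset=0, physical=[A,B,C,D,E,F,m,f], logical=[A,B,C,D,E,F,m,f]
After op 3 (rotate(+2)): offset=2, physical=[A,B,C,D,E,F,m,f], logical=[C,D,E,F,m,f,A,B]
After op 4 (rotate(-1)): offset=1, physical=[A,B,C,D,E,F,m,f], logical=[B,C,D,E,F,m,f,A]
After op 5 (rotate(-1)): offset=0, physical=[A,B,C,D,E,F,m,f], logical=[A,B,C,D,E,F,m,f]
After op 6 (swap(1, 5)): offset=0, physical=[A,F,C,D,E,B,m,f], logical=[A,F,C,D,E,B,m,f]
After op 7 (rotate(-3)): offset=5, physical=[A,F,C,D,E,B,m,f], logical=[B,m,f,A,F,C,D,E]
After op 8 (swap(3, 7)): offset=5, physical=[E,F,C,D,A,B,m,f], logical=[B,m,f,E,F,C,D,A]

Answer: 5 B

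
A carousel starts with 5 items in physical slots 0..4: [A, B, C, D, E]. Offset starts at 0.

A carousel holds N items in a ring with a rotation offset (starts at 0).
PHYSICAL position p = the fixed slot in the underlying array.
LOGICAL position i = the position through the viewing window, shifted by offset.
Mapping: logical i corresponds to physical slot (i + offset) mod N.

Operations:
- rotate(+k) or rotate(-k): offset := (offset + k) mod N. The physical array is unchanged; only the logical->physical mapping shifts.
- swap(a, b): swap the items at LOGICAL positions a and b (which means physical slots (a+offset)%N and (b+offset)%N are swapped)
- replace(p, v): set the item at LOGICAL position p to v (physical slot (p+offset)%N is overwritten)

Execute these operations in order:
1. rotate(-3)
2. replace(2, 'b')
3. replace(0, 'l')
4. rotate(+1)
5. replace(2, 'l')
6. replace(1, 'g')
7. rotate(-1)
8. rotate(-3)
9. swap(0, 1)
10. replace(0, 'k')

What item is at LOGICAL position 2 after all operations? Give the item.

Answer: B

Derivation:
After op 1 (rotate(-3)): offset=2, physical=[A,B,C,D,E], logical=[C,D,E,A,B]
After op 2 (replace(2, 'b')): offset=2, physical=[A,B,C,D,b], logical=[C,D,b,A,B]
After op 3 (replace(0, 'l')): offset=2, physical=[A,B,l,D,b], logical=[l,D,b,A,B]
After op 4 (rotate(+1)): offset=3, physical=[A,B,l,D,b], logical=[D,b,A,B,l]
After op 5 (replace(2, 'l')): offset=3, physical=[l,B,l,D,b], logical=[D,b,l,B,l]
After op 6 (replace(1, 'g')): offset=3, physical=[l,B,l,D,g], logical=[D,g,l,B,l]
After op 7 (rotate(-1)): offset=2, physical=[l,B,l,D,g], logical=[l,D,g,l,B]
After op 8 (rotate(-3)): offset=4, physical=[l,B,l,D,g], logical=[g,l,B,l,D]
After op 9 (swap(0, 1)): offset=4, physical=[g,B,l,D,l], logical=[l,g,B,l,D]
After op 10 (replace(0, 'k')): offset=4, physical=[g,B,l,D,k], logical=[k,g,B,l,D]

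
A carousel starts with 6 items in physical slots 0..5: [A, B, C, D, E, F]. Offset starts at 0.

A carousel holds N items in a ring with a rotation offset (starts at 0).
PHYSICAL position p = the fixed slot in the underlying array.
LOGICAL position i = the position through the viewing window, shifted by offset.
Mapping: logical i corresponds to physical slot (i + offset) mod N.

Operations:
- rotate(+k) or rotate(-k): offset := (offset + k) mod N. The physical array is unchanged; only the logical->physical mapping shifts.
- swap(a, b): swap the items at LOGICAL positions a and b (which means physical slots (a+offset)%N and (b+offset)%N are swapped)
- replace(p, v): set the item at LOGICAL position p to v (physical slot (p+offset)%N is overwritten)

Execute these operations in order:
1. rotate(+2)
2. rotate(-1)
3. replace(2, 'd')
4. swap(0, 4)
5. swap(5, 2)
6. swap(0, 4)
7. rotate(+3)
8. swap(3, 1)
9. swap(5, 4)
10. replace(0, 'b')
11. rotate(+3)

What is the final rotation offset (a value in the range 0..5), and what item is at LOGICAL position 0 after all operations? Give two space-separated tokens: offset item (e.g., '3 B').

After op 1 (rotate(+2)): offset=2, physical=[A,B,C,D,E,F], logical=[C,D,E,F,A,B]
After op 2 (rotate(-1)): offset=1, physical=[A,B,C,D,E,F], logical=[B,C,D,E,F,A]
After op 3 (replace(2, 'd')): offset=1, physical=[A,B,C,d,E,F], logical=[B,C,d,E,F,A]
After op 4 (swap(0, 4)): offset=1, physical=[A,F,C,d,E,B], logical=[F,C,d,E,B,A]
After op 5 (swap(5, 2)): offset=1, physical=[d,F,C,A,E,B], logical=[F,C,A,E,B,d]
After op 6 (swap(0, 4)): offset=1, physical=[d,B,C,A,E,F], logical=[B,C,A,E,F,d]
After op 7 (rotate(+3)): offset=4, physical=[d,B,C,A,E,F], logical=[E,F,d,B,C,A]
After op 8 (swap(3, 1)): offset=4, physical=[d,F,C,A,E,B], logical=[E,B,d,F,C,A]
After op 9 (swap(5, 4)): offset=4, physical=[d,F,A,C,E,B], logical=[E,B,d,F,A,C]
After op 10 (replace(0, 'b')): offset=4, physical=[d,F,A,C,b,B], logical=[b,B,d,F,A,C]
After op 11 (rotate(+3)): offset=1, physical=[d,F,A,C,b,B], logical=[F,A,C,b,B,d]

Answer: 1 F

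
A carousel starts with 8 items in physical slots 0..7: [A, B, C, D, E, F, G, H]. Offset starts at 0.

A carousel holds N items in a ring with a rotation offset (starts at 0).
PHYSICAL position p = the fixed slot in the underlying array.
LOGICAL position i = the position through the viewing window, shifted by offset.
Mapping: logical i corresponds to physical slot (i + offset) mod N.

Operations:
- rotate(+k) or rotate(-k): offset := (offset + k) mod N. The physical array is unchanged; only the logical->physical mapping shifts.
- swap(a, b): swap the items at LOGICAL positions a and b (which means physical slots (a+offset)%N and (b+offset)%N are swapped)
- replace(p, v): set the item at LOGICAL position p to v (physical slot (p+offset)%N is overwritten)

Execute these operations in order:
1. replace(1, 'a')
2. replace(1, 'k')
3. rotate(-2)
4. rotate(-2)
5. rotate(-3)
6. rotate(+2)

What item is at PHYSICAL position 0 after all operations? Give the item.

After op 1 (replace(1, 'a')): offset=0, physical=[A,a,C,D,E,F,G,H], logical=[A,a,C,D,E,F,G,H]
After op 2 (replace(1, 'k')): offset=0, physical=[A,k,C,D,E,F,G,H], logical=[A,k,C,D,E,F,G,H]
After op 3 (rotate(-2)): offset=6, physical=[A,k,C,D,E,F,G,H], logical=[G,H,A,k,C,D,E,F]
After op 4 (rotate(-2)): offset=4, physical=[A,k,C,D,E,F,G,H], logical=[E,F,G,H,A,k,C,D]
After op 5 (rotate(-3)): offset=1, physical=[A,k,C,D,E,F,G,H], logical=[k,C,D,E,F,G,H,A]
After op 6 (rotate(+2)): offset=3, physical=[A,k,C,D,E,F,G,H], logical=[D,E,F,G,H,A,k,C]

Answer: A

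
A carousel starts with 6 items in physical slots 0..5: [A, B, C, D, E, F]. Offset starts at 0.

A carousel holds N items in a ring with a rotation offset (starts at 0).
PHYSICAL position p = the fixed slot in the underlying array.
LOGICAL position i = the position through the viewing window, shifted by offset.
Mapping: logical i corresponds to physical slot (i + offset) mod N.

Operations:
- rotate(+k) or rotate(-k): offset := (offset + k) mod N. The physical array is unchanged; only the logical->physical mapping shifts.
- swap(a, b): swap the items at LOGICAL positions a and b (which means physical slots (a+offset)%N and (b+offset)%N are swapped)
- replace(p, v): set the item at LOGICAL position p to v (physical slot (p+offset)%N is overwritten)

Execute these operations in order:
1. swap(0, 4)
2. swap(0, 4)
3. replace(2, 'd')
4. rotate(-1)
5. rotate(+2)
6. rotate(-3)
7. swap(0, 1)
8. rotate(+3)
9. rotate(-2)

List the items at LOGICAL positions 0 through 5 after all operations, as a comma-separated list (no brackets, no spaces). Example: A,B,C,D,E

Answer: E,A,B,d,D,F

Derivation:
After op 1 (swap(0, 4)): offset=0, physical=[E,B,C,D,A,F], logical=[E,B,C,D,A,F]
After op 2 (swap(0, 4)): offset=0, physical=[A,B,C,D,E,F], logical=[A,B,C,D,E,F]
After op 3 (replace(2, 'd')): offset=0, physical=[A,B,d,D,E,F], logical=[A,B,d,D,E,F]
After op 4 (rotate(-1)): offset=5, physical=[A,B,d,D,E,F], logical=[F,A,B,d,D,E]
After op 5 (rotate(+2)): offset=1, physical=[A,B,d,D,E,F], logical=[B,d,D,E,F,A]
After op 6 (rotate(-3)): offset=4, physical=[A,B,d,D,E,F], logical=[E,F,A,B,d,D]
After op 7 (swap(0, 1)): offset=4, physical=[A,B,d,D,F,E], logical=[F,E,A,B,d,D]
After op 8 (rotate(+3)): offset=1, physical=[A,B,d,D,F,E], logical=[B,d,D,F,E,A]
After op 9 (rotate(-2)): offset=5, physical=[A,B,d,D,F,E], logical=[E,A,B,d,D,F]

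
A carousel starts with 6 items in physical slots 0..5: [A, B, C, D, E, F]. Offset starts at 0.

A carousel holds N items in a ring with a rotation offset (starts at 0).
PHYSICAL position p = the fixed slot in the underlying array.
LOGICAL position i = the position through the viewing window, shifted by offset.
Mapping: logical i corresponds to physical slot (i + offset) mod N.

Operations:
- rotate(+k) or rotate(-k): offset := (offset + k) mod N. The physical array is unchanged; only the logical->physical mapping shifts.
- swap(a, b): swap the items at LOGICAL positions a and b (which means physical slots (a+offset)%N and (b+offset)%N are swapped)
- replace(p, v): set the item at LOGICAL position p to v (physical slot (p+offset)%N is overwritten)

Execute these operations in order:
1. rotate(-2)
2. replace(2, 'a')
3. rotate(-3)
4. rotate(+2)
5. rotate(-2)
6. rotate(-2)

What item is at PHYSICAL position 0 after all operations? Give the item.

After op 1 (rotate(-2)): offset=4, physical=[A,B,C,D,E,F], logical=[E,F,A,B,C,D]
After op 2 (replace(2, 'a')): offset=4, physical=[a,B,C,D,E,F], logical=[E,F,a,B,C,D]
After op 3 (rotate(-3)): offset=1, physical=[a,B,C,D,E,F], logical=[B,C,D,E,F,a]
After op 4 (rotate(+2)): offset=3, physical=[a,B,C,D,E,F], logical=[D,E,F,a,B,C]
After op 5 (rotate(-2)): offset=1, physical=[a,B,C,D,E,F], logical=[B,C,D,E,F,a]
After op 6 (rotate(-2)): offset=5, physical=[a,B,C,D,E,F], logical=[F,a,B,C,D,E]

Answer: a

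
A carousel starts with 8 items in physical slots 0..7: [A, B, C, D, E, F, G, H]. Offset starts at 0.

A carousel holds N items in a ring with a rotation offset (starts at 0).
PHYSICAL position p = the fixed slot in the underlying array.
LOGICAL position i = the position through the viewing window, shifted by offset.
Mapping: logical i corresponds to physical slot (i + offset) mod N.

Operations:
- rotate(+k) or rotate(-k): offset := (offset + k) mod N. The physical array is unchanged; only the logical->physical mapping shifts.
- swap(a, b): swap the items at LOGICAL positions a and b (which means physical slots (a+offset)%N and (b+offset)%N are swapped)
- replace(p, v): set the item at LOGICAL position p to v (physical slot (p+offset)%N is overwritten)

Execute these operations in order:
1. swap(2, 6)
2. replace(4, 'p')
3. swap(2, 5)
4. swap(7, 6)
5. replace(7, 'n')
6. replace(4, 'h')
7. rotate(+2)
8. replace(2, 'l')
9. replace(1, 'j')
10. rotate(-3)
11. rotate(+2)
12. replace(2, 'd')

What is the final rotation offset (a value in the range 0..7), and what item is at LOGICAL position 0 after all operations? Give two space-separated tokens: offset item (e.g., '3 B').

Answer: 1 B

Derivation:
After op 1 (swap(2, 6)): offset=0, physical=[A,B,G,D,E,F,C,H], logical=[A,B,G,D,E,F,C,H]
After op 2 (replace(4, 'p')): offset=0, physical=[A,B,G,D,p,F,C,H], logical=[A,B,G,D,p,F,C,H]
After op 3 (swap(2, 5)): offset=0, physical=[A,B,F,D,p,G,C,H], logical=[A,B,F,D,p,G,C,H]
After op 4 (swap(7, 6)): offset=0, physical=[A,B,F,D,p,G,H,C], logical=[A,B,F,D,p,G,H,C]
After op 5 (replace(7, 'n')): offset=0, physical=[A,B,F,D,p,G,H,n], logical=[A,B,F,D,p,G,H,n]
After op 6 (replace(4, 'h')): offset=0, physical=[A,B,F,D,h,G,H,n], logical=[A,B,F,D,h,G,H,n]
After op 7 (rotate(+2)): offset=2, physical=[A,B,F,D,h,G,H,n], logical=[F,D,h,G,H,n,A,B]
After op 8 (replace(2, 'l')): offset=2, physical=[A,B,F,D,l,G,H,n], logical=[F,D,l,G,H,n,A,B]
After op 9 (replace(1, 'j')): offset=2, physical=[A,B,F,j,l,G,H,n], logical=[F,j,l,G,H,n,A,B]
After op 10 (rotate(-3)): offset=7, physical=[A,B,F,j,l,G,H,n], logical=[n,A,B,F,j,l,G,H]
After op 11 (rotate(+2)): offset=1, physical=[A,B,F,j,l,G,H,n], logical=[B,F,j,l,G,H,n,A]
After op 12 (replace(2, 'd')): offset=1, physical=[A,B,F,d,l,G,H,n], logical=[B,F,d,l,G,H,n,A]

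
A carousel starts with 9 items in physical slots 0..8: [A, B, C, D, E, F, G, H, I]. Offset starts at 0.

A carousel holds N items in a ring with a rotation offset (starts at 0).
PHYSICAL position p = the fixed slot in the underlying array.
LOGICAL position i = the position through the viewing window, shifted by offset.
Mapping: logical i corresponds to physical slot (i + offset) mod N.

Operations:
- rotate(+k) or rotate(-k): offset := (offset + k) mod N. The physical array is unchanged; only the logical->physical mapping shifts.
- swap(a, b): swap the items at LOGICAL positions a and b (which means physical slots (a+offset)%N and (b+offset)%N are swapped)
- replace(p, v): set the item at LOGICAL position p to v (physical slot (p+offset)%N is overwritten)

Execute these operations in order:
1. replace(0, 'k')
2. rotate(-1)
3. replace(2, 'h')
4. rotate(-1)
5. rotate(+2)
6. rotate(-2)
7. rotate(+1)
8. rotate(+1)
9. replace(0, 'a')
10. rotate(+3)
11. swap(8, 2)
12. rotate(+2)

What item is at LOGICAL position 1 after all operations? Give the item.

Answer: G

Derivation:
After op 1 (replace(0, 'k')): offset=0, physical=[k,B,C,D,E,F,G,H,I], logical=[k,B,C,D,E,F,G,H,I]
After op 2 (rotate(-1)): offset=8, physical=[k,B,C,D,E,F,G,H,I], logical=[I,k,B,C,D,E,F,G,H]
After op 3 (replace(2, 'h')): offset=8, physical=[k,h,C,D,E,F,G,H,I], logical=[I,k,h,C,D,E,F,G,H]
After op 4 (rotate(-1)): offset=7, physical=[k,h,C,D,E,F,G,H,I], logical=[H,I,k,h,C,D,E,F,G]
After op 5 (rotate(+2)): offset=0, physical=[k,h,C,D,E,F,G,H,I], logical=[k,h,C,D,E,F,G,H,I]
After op 6 (rotate(-2)): offset=7, physical=[k,h,C,D,E,F,G,H,I], logical=[H,I,k,h,C,D,E,F,G]
After op 7 (rotate(+1)): offset=8, physical=[k,h,C,D,E,F,G,H,I], logical=[I,k,h,C,D,E,F,G,H]
After op 8 (rotate(+1)): offset=0, physical=[k,h,C,D,E,F,G,H,I], logical=[k,h,C,D,E,F,G,H,I]
After op 9 (replace(0, 'a')): offset=0, physical=[a,h,C,D,E,F,G,H,I], logical=[a,h,C,D,E,F,G,H,I]
After op 10 (rotate(+3)): offset=3, physical=[a,h,C,D,E,F,G,H,I], logical=[D,E,F,G,H,I,a,h,C]
After op 11 (swap(8, 2)): offset=3, physical=[a,h,F,D,E,C,G,H,I], logical=[D,E,C,G,H,I,a,h,F]
After op 12 (rotate(+2)): offset=5, physical=[a,h,F,D,E,C,G,H,I], logical=[C,G,H,I,a,h,F,D,E]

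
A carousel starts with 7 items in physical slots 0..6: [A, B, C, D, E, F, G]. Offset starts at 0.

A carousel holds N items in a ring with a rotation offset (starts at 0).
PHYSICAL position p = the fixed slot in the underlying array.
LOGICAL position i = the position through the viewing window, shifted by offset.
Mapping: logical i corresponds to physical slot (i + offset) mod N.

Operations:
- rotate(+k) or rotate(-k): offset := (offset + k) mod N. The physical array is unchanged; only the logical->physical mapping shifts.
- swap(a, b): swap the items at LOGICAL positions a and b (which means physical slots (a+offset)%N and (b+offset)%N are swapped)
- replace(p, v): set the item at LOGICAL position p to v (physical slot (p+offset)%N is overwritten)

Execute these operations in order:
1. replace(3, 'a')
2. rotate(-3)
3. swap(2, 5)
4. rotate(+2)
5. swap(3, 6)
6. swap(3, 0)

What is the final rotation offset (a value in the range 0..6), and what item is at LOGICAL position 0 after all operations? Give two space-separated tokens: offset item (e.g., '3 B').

Answer: 6 F

Derivation:
After op 1 (replace(3, 'a')): offset=0, physical=[A,B,C,a,E,F,G], logical=[A,B,C,a,E,F,G]
After op 2 (rotate(-3)): offset=4, physical=[A,B,C,a,E,F,G], logical=[E,F,G,A,B,C,a]
After op 3 (swap(2, 5)): offset=4, physical=[A,B,G,a,E,F,C], logical=[E,F,C,A,B,G,a]
After op 4 (rotate(+2)): offset=6, physical=[A,B,G,a,E,F,C], logical=[C,A,B,G,a,E,F]
After op 5 (swap(3, 6)): offset=6, physical=[A,B,F,a,E,G,C], logical=[C,A,B,F,a,E,G]
After op 6 (swap(3, 0)): offset=6, physical=[A,B,C,a,E,G,F], logical=[F,A,B,C,a,E,G]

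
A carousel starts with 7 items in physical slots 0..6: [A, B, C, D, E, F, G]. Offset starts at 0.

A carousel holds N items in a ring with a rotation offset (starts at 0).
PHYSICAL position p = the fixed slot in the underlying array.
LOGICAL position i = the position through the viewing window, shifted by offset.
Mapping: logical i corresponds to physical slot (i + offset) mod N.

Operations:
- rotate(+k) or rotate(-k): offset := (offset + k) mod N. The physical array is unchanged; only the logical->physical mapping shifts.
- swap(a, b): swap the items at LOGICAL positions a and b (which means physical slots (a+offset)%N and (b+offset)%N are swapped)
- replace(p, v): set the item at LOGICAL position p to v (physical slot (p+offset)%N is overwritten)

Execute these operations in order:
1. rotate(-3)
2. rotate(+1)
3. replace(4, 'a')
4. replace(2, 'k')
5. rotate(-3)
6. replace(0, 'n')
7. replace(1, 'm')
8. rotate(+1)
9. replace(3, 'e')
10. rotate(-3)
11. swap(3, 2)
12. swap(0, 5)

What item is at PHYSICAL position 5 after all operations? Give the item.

Answer: k

Derivation:
After op 1 (rotate(-3)): offset=4, physical=[A,B,C,D,E,F,G], logical=[E,F,G,A,B,C,D]
After op 2 (rotate(+1)): offset=5, physical=[A,B,C,D,E,F,G], logical=[F,G,A,B,C,D,E]
After op 3 (replace(4, 'a')): offset=5, physical=[A,B,a,D,E,F,G], logical=[F,G,A,B,a,D,E]
After op 4 (replace(2, 'k')): offset=5, physical=[k,B,a,D,E,F,G], logical=[F,G,k,B,a,D,E]
After op 5 (rotate(-3)): offset=2, physical=[k,B,a,D,E,F,G], logical=[a,D,E,F,G,k,B]
After op 6 (replace(0, 'n')): offset=2, physical=[k,B,n,D,E,F,G], logical=[n,D,E,F,G,k,B]
After op 7 (replace(1, 'm')): offset=2, physical=[k,B,n,m,E,F,G], logical=[n,m,E,F,G,k,B]
After op 8 (rotate(+1)): offset=3, physical=[k,B,n,m,E,F,G], logical=[m,E,F,G,k,B,n]
After op 9 (replace(3, 'e')): offset=3, physical=[k,B,n,m,E,F,e], logical=[m,E,F,e,k,B,n]
After op 10 (rotate(-3)): offset=0, physical=[k,B,n,m,E,F,e], logical=[k,B,n,m,E,F,e]
After op 11 (swap(3, 2)): offset=0, physical=[k,B,m,n,E,F,e], logical=[k,B,m,n,E,F,e]
After op 12 (swap(0, 5)): offset=0, physical=[F,B,m,n,E,k,e], logical=[F,B,m,n,E,k,e]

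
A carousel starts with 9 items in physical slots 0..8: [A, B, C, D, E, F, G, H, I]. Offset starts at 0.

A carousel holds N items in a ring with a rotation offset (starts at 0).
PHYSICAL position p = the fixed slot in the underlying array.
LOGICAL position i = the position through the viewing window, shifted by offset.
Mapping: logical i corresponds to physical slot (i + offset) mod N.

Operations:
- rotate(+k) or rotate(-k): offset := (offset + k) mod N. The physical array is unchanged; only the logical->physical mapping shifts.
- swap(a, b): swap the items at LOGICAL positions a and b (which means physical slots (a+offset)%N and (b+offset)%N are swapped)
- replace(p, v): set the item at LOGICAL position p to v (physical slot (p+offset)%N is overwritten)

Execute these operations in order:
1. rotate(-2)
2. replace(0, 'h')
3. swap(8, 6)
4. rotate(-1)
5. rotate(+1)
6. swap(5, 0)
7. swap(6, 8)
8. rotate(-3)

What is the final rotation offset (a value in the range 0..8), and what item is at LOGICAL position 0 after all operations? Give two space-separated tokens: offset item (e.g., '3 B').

Answer: 4 E

Derivation:
After op 1 (rotate(-2)): offset=7, physical=[A,B,C,D,E,F,G,H,I], logical=[H,I,A,B,C,D,E,F,G]
After op 2 (replace(0, 'h')): offset=7, physical=[A,B,C,D,E,F,G,h,I], logical=[h,I,A,B,C,D,E,F,G]
After op 3 (swap(8, 6)): offset=7, physical=[A,B,C,D,G,F,E,h,I], logical=[h,I,A,B,C,D,G,F,E]
After op 4 (rotate(-1)): offset=6, physical=[A,B,C,D,G,F,E,h,I], logical=[E,h,I,A,B,C,D,G,F]
After op 5 (rotate(+1)): offset=7, physical=[A,B,C,D,G,F,E,h,I], logical=[h,I,A,B,C,D,G,F,E]
After op 6 (swap(5, 0)): offset=7, physical=[A,B,C,h,G,F,E,D,I], logical=[D,I,A,B,C,h,G,F,E]
After op 7 (swap(6, 8)): offset=7, physical=[A,B,C,h,E,F,G,D,I], logical=[D,I,A,B,C,h,E,F,G]
After op 8 (rotate(-3)): offset=4, physical=[A,B,C,h,E,F,G,D,I], logical=[E,F,G,D,I,A,B,C,h]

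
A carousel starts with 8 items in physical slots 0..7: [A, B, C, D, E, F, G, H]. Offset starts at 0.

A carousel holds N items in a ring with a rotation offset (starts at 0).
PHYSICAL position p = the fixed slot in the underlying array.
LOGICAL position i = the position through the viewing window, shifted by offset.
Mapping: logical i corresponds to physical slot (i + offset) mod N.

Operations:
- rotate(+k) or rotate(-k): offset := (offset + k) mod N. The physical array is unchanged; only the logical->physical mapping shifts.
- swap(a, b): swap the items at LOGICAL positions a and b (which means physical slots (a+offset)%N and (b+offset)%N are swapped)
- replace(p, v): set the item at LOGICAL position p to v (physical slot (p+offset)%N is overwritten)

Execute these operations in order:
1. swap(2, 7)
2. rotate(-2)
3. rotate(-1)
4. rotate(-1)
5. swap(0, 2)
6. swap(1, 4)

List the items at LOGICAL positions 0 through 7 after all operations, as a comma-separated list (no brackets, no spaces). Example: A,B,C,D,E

Answer: G,A,E,C,F,B,H,D

Derivation:
After op 1 (swap(2, 7)): offset=0, physical=[A,B,H,D,E,F,G,C], logical=[A,B,H,D,E,F,G,C]
After op 2 (rotate(-2)): offset=6, physical=[A,B,H,D,E,F,G,C], logical=[G,C,A,B,H,D,E,F]
After op 3 (rotate(-1)): offset=5, physical=[A,B,H,D,E,F,G,C], logical=[F,G,C,A,B,H,D,E]
After op 4 (rotate(-1)): offset=4, physical=[A,B,H,D,E,F,G,C], logical=[E,F,G,C,A,B,H,D]
After op 5 (swap(0, 2)): offset=4, physical=[A,B,H,D,G,F,E,C], logical=[G,F,E,C,A,B,H,D]
After op 6 (swap(1, 4)): offset=4, physical=[F,B,H,D,G,A,E,C], logical=[G,A,E,C,F,B,H,D]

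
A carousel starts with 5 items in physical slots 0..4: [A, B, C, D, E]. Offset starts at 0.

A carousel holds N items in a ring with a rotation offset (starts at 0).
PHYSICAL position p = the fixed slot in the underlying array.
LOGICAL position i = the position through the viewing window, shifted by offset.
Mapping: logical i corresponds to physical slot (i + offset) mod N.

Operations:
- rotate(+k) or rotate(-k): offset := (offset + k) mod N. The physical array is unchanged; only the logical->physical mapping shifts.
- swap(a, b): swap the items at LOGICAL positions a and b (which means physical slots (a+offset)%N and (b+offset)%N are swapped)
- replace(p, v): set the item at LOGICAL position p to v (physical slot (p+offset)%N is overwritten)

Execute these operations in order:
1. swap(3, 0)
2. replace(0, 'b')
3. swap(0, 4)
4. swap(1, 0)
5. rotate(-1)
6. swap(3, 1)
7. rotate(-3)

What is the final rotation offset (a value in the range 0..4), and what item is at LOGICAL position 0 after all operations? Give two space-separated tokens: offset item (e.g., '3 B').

After op 1 (swap(3, 0)): offset=0, physical=[D,B,C,A,E], logical=[D,B,C,A,E]
After op 2 (replace(0, 'b')): offset=0, physical=[b,B,C,A,E], logical=[b,B,C,A,E]
After op 3 (swap(0, 4)): offset=0, physical=[E,B,C,A,b], logical=[E,B,C,A,b]
After op 4 (swap(1, 0)): offset=0, physical=[B,E,C,A,b], logical=[B,E,C,A,b]
After op 5 (rotate(-1)): offset=4, physical=[B,E,C,A,b], logical=[b,B,E,C,A]
After op 6 (swap(3, 1)): offset=4, physical=[C,E,B,A,b], logical=[b,C,E,B,A]
After op 7 (rotate(-3)): offset=1, physical=[C,E,B,A,b], logical=[E,B,A,b,C]

Answer: 1 E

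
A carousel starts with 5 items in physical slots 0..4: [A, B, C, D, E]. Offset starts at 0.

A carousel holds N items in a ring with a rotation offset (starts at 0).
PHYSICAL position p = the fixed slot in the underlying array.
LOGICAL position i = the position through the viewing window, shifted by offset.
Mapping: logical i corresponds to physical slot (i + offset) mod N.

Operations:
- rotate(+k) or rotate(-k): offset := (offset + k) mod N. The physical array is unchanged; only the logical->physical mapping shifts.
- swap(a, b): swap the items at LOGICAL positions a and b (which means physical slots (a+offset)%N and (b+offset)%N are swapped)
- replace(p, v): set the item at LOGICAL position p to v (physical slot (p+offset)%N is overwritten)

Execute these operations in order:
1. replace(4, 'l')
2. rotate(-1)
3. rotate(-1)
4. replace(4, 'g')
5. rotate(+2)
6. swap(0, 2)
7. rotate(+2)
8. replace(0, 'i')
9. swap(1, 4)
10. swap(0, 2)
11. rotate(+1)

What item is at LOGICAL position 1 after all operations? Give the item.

After op 1 (replace(4, 'l')): offset=0, physical=[A,B,C,D,l], logical=[A,B,C,D,l]
After op 2 (rotate(-1)): offset=4, physical=[A,B,C,D,l], logical=[l,A,B,C,D]
After op 3 (rotate(-1)): offset=3, physical=[A,B,C,D,l], logical=[D,l,A,B,C]
After op 4 (replace(4, 'g')): offset=3, physical=[A,B,g,D,l], logical=[D,l,A,B,g]
After op 5 (rotate(+2)): offset=0, physical=[A,B,g,D,l], logical=[A,B,g,D,l]
After op 6 (swap(0, 2)): offset=0, physical=[g,B,A,D,l], logical=[g,B,A,D,l]
After op 7 (rotate(+2)): offset=2, physical=[g,B,A,D,l], logical=[A,D,l,g,B]
After op 8 (replace(0, 'i')): offset=2, physical=[g,B,i,D,l], logical=[i,D,l,g,B]
After op 9 (swap(1, 4)): offset=2, physical=[g,D,i,B,l], logical=[i,B,l,g,D]
After op 10 (swap(0, 2)): offset=2, physical=[g,D,l,B,i], logical=[l,B,i,g,D]
After op 11 (rotate(+1)): offset=3, physical=[g,D,l,B,i], logical=[B,i,g,D,l]

Answer: i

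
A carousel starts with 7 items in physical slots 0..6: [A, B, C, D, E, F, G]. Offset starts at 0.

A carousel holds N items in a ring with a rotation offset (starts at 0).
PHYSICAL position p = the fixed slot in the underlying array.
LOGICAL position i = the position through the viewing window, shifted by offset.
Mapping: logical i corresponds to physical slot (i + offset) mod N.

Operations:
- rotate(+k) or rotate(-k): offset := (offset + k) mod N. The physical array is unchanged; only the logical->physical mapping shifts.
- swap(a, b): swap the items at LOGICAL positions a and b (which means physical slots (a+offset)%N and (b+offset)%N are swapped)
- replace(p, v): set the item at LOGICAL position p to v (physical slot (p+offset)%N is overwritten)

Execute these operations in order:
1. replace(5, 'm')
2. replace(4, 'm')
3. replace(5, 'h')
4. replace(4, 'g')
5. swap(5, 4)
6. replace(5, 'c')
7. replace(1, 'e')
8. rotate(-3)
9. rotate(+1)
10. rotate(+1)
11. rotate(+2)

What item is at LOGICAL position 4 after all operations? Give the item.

Answer: c

Derivation:
After op 1 (replace(5, 'm')): offset=0, physical=[A,B,C,D,E,m,G], logical=[A,B,C,D,E,m,G]
After op 2 (replace(4, 'm')): offset=0, physical=[A,B,C,D,m,m,G], logical=[A,B,C,D,m,m,G]
After op 3 (replace(5, 'h')): offset=0, physical=[A,B,C,D,m,h,G], logical=[A,B,C,D,m,h,G]
After op 4 (replace(4, 'g')): offset=0, physical=[A,B,C,D,g,h,G], logical=[A,B,C,D,g,h,G]
After op 5 (swap(5, 4)): offset=0, physical=[A,B,C,D,h,g,G], logical=[A,B,C,D,h,g,G]
After op 6 (replace(5, 'c')): offset=0, physical=[A,B,C,D,h,c,G], logical=[A,B,C,D,h,c,G]
After op 7 (replace(1, 'e')): offset=0, physical=[A,e,C,D,h,c,G], logical=[A,e,C,D,h,c,G]
After op 8 (rotate(-3)): offset=4, physical=[A,e,C,D,h,c,G], logical=[h,c,G,A,e,C,D]
After op 9 (rotate(+1)): offset=5, physical=[A,e,C,D,h,c,G], logical=[c,G,A,e,C,D,h]
After op 10 (rotate(+1)): offset=6, physical=[A,e,C,D,h,c,G], logical=[G,A,e,C,D,h,c]
After op 11 (rotate(+2)): offset=1, physical=[A,e,C,D,h,c,G], logical=[e,C,D,h,c,G,A]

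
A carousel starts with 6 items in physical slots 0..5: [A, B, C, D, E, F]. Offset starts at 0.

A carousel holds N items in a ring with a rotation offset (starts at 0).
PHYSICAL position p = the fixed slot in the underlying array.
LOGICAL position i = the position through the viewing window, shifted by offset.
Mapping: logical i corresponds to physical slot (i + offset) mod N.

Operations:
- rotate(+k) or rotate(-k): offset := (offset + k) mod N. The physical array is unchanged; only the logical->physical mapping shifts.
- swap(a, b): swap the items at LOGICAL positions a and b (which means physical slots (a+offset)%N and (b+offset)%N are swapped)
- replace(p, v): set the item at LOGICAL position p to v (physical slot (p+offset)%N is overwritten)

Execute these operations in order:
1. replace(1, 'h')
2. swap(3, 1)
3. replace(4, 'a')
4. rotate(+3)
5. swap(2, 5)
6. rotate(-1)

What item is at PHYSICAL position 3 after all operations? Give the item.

Answer: h

Derivation:
After op 1 (replace(1, 'h')): offset=0, physical=[A,h,C,D,E,F], logical=[A,h,C,D,E,F]
After op 2 (swap(3, 1)): offset=0, physical=[A,D,C,h,E,F], logical=[A,D,C,h,E,F]
After op 3 (replace(4, 'a')): offset=0, physical=[A,D,C,h,a,F], logical=[A,D,C,h,a,F]
After op 4 (rotate(+3)): offset=3, physical=[A,D,C,h,a,F], logical=[h,a,F,A,D,C]
After op 5 (swap(2, 5)): offset=3, physical=[A,D,F,h,a,C], logical=[h,a,C,A,D,F]
After op 6 (rotate(-1)): offset=2, physical=[A,D,F,h,a,C], logical=[F,h,a,C,A,D]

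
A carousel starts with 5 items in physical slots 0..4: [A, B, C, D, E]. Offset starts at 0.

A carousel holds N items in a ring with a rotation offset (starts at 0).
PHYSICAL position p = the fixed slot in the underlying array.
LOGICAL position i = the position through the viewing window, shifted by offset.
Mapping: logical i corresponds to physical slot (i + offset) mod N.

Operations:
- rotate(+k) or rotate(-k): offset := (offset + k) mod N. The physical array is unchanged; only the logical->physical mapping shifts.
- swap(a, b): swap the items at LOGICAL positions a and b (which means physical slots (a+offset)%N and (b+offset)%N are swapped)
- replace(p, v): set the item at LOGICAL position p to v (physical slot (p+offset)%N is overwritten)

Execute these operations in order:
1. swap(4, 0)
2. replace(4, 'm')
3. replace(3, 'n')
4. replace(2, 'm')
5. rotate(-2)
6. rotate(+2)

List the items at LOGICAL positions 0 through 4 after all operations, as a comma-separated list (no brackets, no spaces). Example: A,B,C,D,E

After op 1 (swap(4, 0)): offset=0, physical=[E,B,C,D,A], logical=[E,B,C,D,A]
After op 2 (replace(4, 'm')): offset=0, physical=[E,B,C,D,m], logical=[E,B,C,D,m]
After op 3 (replace(3, 'n')): offset=0, physical=[E,B,C,n,m], logical=[E,B,C,n,m]
After op 4 (replace(2, 'm')): offset=0, physical=[E,B,m,n,m], logical=[E,B,m,n,m]
After op 5 (rotate(-2)): offset=3, physical=[E,B,m,n,m], logical=[n,m,E,B,m]
After op 6 (rotate(+2)): offset=0, physical=[E,B,m,n,m], logical=[E,B,m,n,m]

Answer: E,B,m,n,m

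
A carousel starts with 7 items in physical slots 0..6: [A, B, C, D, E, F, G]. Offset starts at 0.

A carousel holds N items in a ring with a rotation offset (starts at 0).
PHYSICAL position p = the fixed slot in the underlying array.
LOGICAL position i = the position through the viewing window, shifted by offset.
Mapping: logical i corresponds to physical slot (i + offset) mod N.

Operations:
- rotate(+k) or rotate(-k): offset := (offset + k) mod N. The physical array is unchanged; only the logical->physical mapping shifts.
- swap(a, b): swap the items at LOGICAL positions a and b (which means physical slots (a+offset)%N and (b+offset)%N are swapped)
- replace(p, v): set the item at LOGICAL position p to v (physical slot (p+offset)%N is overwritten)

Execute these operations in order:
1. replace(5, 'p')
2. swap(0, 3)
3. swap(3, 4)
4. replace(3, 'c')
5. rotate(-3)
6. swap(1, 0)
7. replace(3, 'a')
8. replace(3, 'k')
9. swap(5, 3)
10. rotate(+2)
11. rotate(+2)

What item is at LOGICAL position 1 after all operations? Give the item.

Answer: k

Derivation:
After op 1 (replace(5, 'p')): offset=0, physical=[A,B,C,D,E,p,G], logical=[A,B,C,D,E,p,G]
After op 2 (swap(0, 3)): offset=0, physical=[D,B,C,A,E,p,G], logical=[D,B,C,A,E,p,G]
After op 3 (swap(3, 4)): offset=0, physical=[D,B,C,E,A,p,G], logical=[D,B,C,E,A,p,G]
After op 4 (replace(3, 'c')): offset=0, physical=[D,B,C,c,A,p,G], logical=[D,B,C,c,A,p,G]
After op 5 (rotate(-3)): offset=4, physical=[D,B,C,c,A,p,G], logical=[A,p,G,D,B,C,c]
After op 6 (swap(1, 0)): offset=4, physical=[D,B,C,c,p,A,G], logical=[p,A,G,D,B,C,c]
After op 7 (replace(3, 'a')): offset=4, physical=[a,B,C,c,p,A,G], logical=[p,A,G,a,B,C,c]
After op 8 (replace(3, 'k')): offset=4, physical=[k,B,C,c,p,A,G], logical=[p,A,G,k,B,C,c]
After op 9 (swap(5, 3)): offset=4, physical=[C,B,k,c,p,A,G], logical=[p,A,G,C,B,k,c]
After op 10 (rotate(+2)): offset=6, physical=[C,B,k,c,p,A,G], logical=[G,C,B,k,c,p,A]
After op 11 (rotate(+2)): offset=1, physical=[C,B,k,c,p,A,G], logical=[B,k,c,p,A,G,C]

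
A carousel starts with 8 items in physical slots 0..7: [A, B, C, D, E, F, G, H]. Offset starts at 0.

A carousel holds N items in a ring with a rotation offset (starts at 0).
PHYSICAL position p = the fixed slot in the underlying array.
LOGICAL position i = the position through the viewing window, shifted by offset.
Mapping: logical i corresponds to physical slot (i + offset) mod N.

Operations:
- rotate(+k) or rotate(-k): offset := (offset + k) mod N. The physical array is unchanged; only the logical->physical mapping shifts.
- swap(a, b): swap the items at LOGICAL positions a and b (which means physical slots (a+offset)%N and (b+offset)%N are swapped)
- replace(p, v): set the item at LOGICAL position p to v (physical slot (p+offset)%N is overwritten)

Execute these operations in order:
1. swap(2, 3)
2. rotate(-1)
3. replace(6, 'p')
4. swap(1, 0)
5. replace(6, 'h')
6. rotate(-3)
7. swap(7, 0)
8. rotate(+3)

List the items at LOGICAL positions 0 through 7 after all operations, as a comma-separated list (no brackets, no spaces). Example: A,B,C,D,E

After op 1 (swap(2, 3)): offset=0, physical=[A,B,D,C,E,F,G,H], logical=[A,B,D,C,E,F,G,H]
After op 2 (rotate(-1)): offset=7, physical=[A,B,D,C,E,F,G,H], logical=[H,A,B,D,C,E,F,G]
After op 3 (replace(6, 'p')): offset=7, physical=[A,B,D,C,E,p,G,H], logical=[H,A,B,D,C,E,p,G]
After op 4 (swap(1, 0)): offset=7, physical=[H,B,D,C,E,p,G,A], logical=[A,H,B,D,C,E,p,G]
After op 5 (replace(6, 'h')): offset=7, physical=[H,B,D,C,E,h,G,A], logical=[A,H,B,D,C,E,h,G]
After op 6 (rotate(-3)): offset=4, physical=[H,B,D,C,E,h,G,A], logical=[E,h,G,A,H,B,D,C]
After op 7 (swap(7, 0)): offset=4, physical=[H,B,D,E,C,h,G,A], logical=[C,h,G,A,H,B,D,E]
After op 8 (rotate(+3)): offset=7, physical=[H,B,D,E,C,h,G,A], logical=[A,H,B,D,E,C,h,G]

Answer: A,H,B,D,E,C,h,G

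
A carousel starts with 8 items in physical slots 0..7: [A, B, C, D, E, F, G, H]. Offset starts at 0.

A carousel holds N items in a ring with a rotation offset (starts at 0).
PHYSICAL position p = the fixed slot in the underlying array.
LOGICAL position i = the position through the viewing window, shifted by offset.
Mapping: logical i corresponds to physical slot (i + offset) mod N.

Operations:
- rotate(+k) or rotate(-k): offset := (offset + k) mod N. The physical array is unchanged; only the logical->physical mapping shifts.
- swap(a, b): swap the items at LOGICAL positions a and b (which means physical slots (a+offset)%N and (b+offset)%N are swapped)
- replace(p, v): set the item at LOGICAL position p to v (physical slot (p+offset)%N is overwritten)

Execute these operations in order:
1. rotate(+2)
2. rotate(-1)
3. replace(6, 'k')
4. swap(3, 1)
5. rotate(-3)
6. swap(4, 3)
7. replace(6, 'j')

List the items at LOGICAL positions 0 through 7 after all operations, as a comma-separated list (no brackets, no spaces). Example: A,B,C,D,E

Answer: G,k,A,E,B,D,j,F

Derivation:
After op 1 (rotate(+2)): offset=2, physical=[A,B,C,D,E,F,G,H], logical=[C,D,E,F,G,H,A,B]
After op 2 (rotate(-1)): offset=1, physical=[A,B,C,D,E,F,G,H], logical=[B,C,D,E,F,G,H,A]
After op 3 (replace(6, 'k')): offset=1, physical=[A,B,C,D,E,F,G,k], logical=[B,C,D,E,F,G,k,A]
After op 4 (swap(3, 1)): offset=1, physical=[A,B,E,D,C,F,G,k], logical=[B,E,D,C,F,G,k,A]
After op 5 (rotate(-3)): offset=6, physical=[A,B,E,D,C,F,G,k], logical=[G,k,A,B,E,D,C,F]
After op 6 (swap(4, 3)): offset=6, physical=[A,E,B,D,C,F,G,k], logical=[G,k,A,E,B,D,C,F]
After op 7 (replace(6, 'j')): offset=6, physical=[A,E,B,D,j,F,G,k], logical=[G,k,A,E,B,D,j,F]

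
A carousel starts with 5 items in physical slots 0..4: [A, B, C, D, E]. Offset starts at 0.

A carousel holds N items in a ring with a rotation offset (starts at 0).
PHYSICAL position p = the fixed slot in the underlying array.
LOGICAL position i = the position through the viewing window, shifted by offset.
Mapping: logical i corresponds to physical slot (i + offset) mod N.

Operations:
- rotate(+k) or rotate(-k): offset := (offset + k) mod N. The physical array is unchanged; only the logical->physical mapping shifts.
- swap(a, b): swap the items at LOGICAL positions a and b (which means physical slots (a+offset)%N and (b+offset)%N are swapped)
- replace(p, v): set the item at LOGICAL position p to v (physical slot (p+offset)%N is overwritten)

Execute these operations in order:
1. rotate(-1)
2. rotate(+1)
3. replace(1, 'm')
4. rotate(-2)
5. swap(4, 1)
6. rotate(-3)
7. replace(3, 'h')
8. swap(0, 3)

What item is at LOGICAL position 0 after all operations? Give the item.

After op 1 (rotate(-1)): offset=4, physical=[A,B,C,D,E], logical=[E,A,B,C,D]
After op 2 (rotate(+1)): offset=0, physical=[A,B,C,D,E], logical=[A,B,C,D,E]
After op 3 (replace(1, 'm')): offset=0, physical=[A,m,C,D,E], logical=[A,m,C,D,E]
After op 4 (rotate(-2)): offset=3, physical=[A,m,C,D,E], logical=[D,E,A,m,C]
After op 5 (swap(4, 1)): offset=3, physical=[A,m,E,D,C], logical=[D,C,A,m,E]
After op 6 (rotate(-3)): offset=0, physical=[A,m,E,D,C], logical=[A,m,E,D,C]
After op 7 (replace(3, 'h')): offset=0, physical=[A,m,E,h,C], logical=[A,m,E,h,C]
After op 8 (swap(0, 3)): offset=0, physical=[h,m,E,A,C], logical=[h,m,E,A,C]

Answer: h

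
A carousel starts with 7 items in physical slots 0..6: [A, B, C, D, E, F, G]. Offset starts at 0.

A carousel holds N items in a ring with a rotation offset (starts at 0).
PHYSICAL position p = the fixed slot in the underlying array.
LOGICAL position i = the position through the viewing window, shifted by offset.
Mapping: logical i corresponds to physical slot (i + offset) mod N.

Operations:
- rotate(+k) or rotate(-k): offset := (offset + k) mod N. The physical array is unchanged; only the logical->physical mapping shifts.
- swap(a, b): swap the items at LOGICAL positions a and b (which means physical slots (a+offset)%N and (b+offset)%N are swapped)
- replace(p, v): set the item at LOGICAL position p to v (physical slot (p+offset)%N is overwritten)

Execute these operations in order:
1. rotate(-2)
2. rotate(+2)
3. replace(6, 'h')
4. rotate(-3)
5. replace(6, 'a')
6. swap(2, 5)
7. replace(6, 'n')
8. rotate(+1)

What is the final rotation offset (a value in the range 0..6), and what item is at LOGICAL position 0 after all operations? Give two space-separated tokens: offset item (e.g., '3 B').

After op 1 (rotate(-2)): offset=5, physical=[A,B,C,D,E,F,G], logical=[F,G,A,B,C,D,E]
After op 2 (rotate(+2)): offset=0, physical=[A,B,C,D,E,F,G], logical=[A,B,C,D,E,F,G]
After op 3 (replace(6, 'h')): offset=0, physical=[A,B,C,D,E,F,h], logical=[A,B,C,D,E,F,h]
After op 4 (rotate(-3)): offset=4, physical=[A,B,C,D,E,F,h], logical=[E,F,h,A,B,C,D]
After op 5 (replace(6, 'a')): offset=4, physical=[A,B,C,a,E,F,h], logical=[E,F,h,A,B,C,a]
After op 6 (swap(2, 5)): offset=4, physical=[A,B,h,a,E,F,C], logical=[E,F,C,A,B,h,a]
After op 7 (replace(6, 'n')): offset=4, physical=[A,B,h,n,E,F,C], logical=[E,F,C,A,B,h,n]
After op 8 (rotate(+1)): offset=5, physical=[A,B,h,n,E,F,C], logical=[F,C,A,B,h,n,E]

Answer: 5 F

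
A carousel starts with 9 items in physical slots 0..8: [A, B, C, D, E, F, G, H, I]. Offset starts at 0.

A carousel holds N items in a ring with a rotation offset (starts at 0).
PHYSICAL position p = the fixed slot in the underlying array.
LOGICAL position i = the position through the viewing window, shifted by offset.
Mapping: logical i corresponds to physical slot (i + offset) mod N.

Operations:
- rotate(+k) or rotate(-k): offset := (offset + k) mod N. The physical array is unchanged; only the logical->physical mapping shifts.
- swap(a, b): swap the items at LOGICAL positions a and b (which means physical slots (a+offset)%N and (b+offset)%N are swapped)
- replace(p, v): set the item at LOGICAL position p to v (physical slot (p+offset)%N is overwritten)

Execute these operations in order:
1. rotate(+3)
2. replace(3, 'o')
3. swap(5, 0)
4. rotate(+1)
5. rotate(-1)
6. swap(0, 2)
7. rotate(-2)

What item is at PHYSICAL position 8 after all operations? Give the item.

Answer: D

Derivation:
After op 1 (rotate(+3)): offset=3, physical=[A,B,C,D,E,F,G,H,I], logical=[D,E,F,G,H,I,A,B,C]
After op 2 (replace(3, 'o')): offset=3, physical=[A,B,C,D,E,F,o,H,I], logical=[D,E,F,o,H,I,A,B,C]
After op 3 (swap(5, 0)): offset=3, physical=[A,B,C,I,E,F,o,H,D], logical=[I,E,F,o,H,D,A,B,C]
After op 4 (rotate(+1)): offset=4, physical=[A,B,C,I,E,F,o,H,D], logical=[E,F,o,H,D,A,B,C,I]
After op 5 (rotate(-1)): offset=3, physical=[A,B,C,I,E,F,o,H,D], logical=[I,E,F,o,H,D,A,B,C]
After op 6 (swap(0, 2)): offset=3, physical=[A,B,C,F,E,I,o,H,D], logical=[F,E,I,o,H,D,A,B,C]
After op 7 (rotate(-2)): offset=1, physical=[A,B,C,F,E,I,o,H,D], logical=[B,C,F,E,I,o,H,D,A]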